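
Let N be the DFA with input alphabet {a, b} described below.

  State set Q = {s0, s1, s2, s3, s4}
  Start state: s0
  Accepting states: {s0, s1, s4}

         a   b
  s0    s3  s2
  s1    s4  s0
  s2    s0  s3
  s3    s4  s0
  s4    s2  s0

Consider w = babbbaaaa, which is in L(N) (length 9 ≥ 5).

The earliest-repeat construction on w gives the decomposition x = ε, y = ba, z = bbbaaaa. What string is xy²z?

xy^2z = ε·ba·ba·bbbaaaa = bababbbaaaa.
Reading y = ba takes N from s0 back to s0, so after x·y·y the machine is still in s0, and z then leads to the accepting state s0. Hence bababbbaaaa ∈ L(N).

bababbbaaaa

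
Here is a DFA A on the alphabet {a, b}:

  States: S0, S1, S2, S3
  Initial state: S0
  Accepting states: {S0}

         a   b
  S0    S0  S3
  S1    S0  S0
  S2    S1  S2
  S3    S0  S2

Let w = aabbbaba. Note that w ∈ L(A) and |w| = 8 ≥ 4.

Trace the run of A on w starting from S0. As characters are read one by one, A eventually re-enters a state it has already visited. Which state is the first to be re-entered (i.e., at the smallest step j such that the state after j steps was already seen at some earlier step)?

Run of A on w = a a b b b a b a:
  step 0: S0  (start)
  step 1: S0  (read a: S0→S0)   ← first repeat (S0 seen earlier)
  step 2: S0  (read a: S0→S0)
  step 3: S3  (read b: S0→S3)
  step 4: S2  (read b: S3→S2)
  step 5: S2  (read b: S2→S2)
  step 6: S1  (read a: S2→S1)
  step 7: S0  (read b: S1→S0)
  step 8: S0  (read a: S0→S0)

The earliest repeat is at step j = 1: A is in S0, which it already visited at step i = 0.
The DFA has 4 states, so the proof of the pumping lemma guarantees a repeated state among the first 4+1 visited; the segment between the two visits is the pumpable y.

S0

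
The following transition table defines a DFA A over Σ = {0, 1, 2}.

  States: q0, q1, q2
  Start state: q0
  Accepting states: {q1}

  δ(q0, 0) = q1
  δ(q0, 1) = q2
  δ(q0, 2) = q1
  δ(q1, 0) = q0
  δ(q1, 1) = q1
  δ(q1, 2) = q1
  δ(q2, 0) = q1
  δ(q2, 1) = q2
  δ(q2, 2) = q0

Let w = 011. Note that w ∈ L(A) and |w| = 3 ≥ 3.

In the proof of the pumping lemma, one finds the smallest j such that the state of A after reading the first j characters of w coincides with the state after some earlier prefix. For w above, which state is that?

Run of A on w = 0 1 1:
  step 0: q0  (start)
  step 1: q1  (read 0: q0→q1)
  step 2: q1  (read 1: q1→q1)   ← first repeat (q1 seen earlier)
  step 3: q1  (read 1: q1→q1)

The earliest repeat is at step j = 2: A is in q1, which it already visited at step i = 1.

q1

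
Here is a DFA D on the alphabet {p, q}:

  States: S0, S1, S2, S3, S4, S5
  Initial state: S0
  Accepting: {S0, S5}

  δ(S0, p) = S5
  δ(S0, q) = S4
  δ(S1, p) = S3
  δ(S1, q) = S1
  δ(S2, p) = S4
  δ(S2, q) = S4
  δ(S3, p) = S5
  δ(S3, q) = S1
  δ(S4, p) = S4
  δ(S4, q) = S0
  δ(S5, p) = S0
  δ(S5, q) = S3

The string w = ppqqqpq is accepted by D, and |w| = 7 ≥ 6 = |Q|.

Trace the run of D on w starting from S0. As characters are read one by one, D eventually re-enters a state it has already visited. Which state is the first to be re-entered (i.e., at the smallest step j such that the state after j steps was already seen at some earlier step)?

Run of D on w = p p q q q p q:
  step 0: S0  (start)
  step 1: S5  (read p: S0→S5)
  step 2: S0  (read p: S5→S0)   ← first repeat (S0 seen earlier)
  step 3: S4  (read q: S0→S4)
  step 4: S0  (read q: S4→S0)
  step 5: S4  (read q: S0→S4)
  step 6: S4  (read p: S4→S4)
  step 7: S0  (read q: S4→S0)

The earliest repeat is at step j = 2: D is in S0, which it already visited at step i = 0.
The DFA has 6 states, so the proof of the pumping lemma guarantees a repeated state among the first 6+1 visited; the segment between the two visits is the pumpable y.

S0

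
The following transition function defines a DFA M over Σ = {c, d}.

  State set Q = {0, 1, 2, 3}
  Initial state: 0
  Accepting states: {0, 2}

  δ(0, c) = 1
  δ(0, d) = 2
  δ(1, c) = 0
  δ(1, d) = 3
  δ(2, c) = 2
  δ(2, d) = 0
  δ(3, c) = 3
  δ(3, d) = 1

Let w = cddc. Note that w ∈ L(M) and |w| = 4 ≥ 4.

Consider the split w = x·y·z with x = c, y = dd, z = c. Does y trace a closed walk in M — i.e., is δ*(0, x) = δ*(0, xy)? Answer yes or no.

yes

Run of M on the first 3 characters of w = c d d:
  step 0: 0  (start)
  step 1: 1  (read c: 0→1)
  step 2: 3  (read d: 1→3)
  step 3: 1  (read d: 3→1)

After x (step 1): 1. After xy (step 3): 1.
They match, so y = dd drives M around a cycle from 1 back to itself; pumping y any number of times keeps M in 1 before reading z, and xyⁱz ∈ L(M) for every i ≥ 0.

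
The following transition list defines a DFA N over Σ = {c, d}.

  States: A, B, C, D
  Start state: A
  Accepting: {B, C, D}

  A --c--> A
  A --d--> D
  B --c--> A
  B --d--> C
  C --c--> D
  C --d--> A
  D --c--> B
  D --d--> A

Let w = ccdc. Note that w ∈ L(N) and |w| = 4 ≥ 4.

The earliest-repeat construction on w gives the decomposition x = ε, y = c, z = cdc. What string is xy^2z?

xy^2z = ε·c·c·cdc = cccdc.
Reading y = c takes N from A back to A, so after x·y·y the machine is still in A, and z then leads to the accepting state B. Hence cccdc ∈ L(N).

cccdc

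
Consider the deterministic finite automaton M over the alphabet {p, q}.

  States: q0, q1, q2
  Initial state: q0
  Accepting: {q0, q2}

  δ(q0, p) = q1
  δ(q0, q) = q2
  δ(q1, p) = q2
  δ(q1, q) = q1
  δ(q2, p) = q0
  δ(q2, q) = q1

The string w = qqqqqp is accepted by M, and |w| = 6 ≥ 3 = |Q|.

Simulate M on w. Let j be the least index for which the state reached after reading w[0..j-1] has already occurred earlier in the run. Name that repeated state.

q1

Run of M on w = q q q q q p:
  step 0: q0  (start)
  step 1: q2  (read q: q0→q2)
  step 2: q1  (read q: q2→q1)
  step 3: q1  (read q: q1→q1)   ← first repeat (q1 seen earlier)
  step 4: q1  (read q: q1→q1)
  step 5: q1  (read q: q1→q1)
  step 6: q2  (read p: q1→q2)

The earliest repeat is at step j = 3: M is in q1, which it already visited at step i = 2.
Since M has 3 states, any run of length ≥ 3 visits 3+1 states, so by pigeonhole some state repeats within the first 3 steps — that repeat gives the pumpable loop.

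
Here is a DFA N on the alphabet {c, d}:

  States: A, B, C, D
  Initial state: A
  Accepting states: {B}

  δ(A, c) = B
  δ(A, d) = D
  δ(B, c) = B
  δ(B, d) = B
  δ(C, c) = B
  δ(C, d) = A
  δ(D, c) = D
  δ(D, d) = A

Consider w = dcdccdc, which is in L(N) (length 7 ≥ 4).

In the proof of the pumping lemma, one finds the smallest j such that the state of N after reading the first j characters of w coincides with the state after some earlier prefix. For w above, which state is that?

Run of N on w = d c d c c d c:
  step 0: A  (start)
  step 1: D  (read d: A→D)
  step 2: D  (read c: D→D)   ← first repeat (D seen earlier)
  step 3: A  (read d: D→A)
  step 4: B  (read c: A→B)
  step 5: B  (read c: B→B)
  step 6: B  (read d: B→B)
  step 7: B  (read c: B→B)

The earliest repeat is at step j = 2: N is in D, which it already visited at step i = 1.
Pumping length from the standard proof: p = 4 (the number of states). The repeated state found above gives |xy| = j ≤ 4 and |y| = j − i ≥ 1.

D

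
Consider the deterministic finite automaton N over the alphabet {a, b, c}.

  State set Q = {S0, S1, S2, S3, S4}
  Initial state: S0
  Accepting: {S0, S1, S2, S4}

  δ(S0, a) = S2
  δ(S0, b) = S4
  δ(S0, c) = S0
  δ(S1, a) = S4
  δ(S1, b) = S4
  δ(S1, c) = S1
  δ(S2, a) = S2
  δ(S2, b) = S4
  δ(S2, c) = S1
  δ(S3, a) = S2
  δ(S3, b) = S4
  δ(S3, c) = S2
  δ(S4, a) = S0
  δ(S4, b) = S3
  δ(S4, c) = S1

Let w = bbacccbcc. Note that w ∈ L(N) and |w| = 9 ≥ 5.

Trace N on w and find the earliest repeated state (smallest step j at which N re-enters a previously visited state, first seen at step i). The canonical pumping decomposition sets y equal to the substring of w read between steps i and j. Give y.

c

Run of N on w = b b a c c c b c c:
  step 0: S0  (start)
  step 1: S4  (read b: S0→S4)
  step 2: S3  (read b: S4→S3)
  step 3: S2  (read a: S3→S2)
  step 4: S1  (read c: S2→S1)
  step 5: S1  (read c: S1→S1)   ← first repeat (S1 seen earlier)
  step 6: S1  (read c: S1→S1)
  step 7: S4  (read b: S1→S4)
  step 8: S1  (read c: S4→S1)
  step 9: S1  (read c: S1→S1)

So i = 4, j = 5, giving x = w[0:4] = bbac, y = w[4:5] = c, z = w[5:9] = cbcc.
Check: |xy| = 5 ≤ 5 and |y| = 1 ≥ 1. Reading y takes N from S1 back to S1, so every xyⁱz is accepted.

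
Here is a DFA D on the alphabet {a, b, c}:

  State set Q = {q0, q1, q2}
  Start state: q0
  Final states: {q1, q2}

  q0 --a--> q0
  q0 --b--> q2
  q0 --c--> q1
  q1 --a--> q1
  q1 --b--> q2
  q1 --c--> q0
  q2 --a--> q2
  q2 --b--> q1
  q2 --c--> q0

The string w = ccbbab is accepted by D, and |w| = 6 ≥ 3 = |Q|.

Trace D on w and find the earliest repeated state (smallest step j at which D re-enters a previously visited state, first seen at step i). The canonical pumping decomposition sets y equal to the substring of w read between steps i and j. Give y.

cc

Run of D on w = c c b b a b:
  step 0: q0  (start)
  step 1: q1  (read c: q0→q1)
  step 2: q0  (read c: q1→q0)   ← first repeat (q0 seen earlier)
  step 3: q2  (read b: q0→q2)
  step 4: q1  (read b: q2→q1)
  step 5: q1  (read a: q1→q1)
  step 6: q2  (read b: q1→q2)

So i = 0, j = 2, giving x = w[0:0] = ε, y = w[0:2] = cc, z = w[2:6] = bbab.
Check: |xy| = 2 ≤ 3 and |y| = 2 ≥ 1. Reading y takes D from q0 back to q0, so every xyⁱz is accepted.
Since D has 3 states, any run of length ≥ 3 visits 3+1 states, so by pigeonhole some state repeats within the first 3 steps — that repeat gives the pumpable loop.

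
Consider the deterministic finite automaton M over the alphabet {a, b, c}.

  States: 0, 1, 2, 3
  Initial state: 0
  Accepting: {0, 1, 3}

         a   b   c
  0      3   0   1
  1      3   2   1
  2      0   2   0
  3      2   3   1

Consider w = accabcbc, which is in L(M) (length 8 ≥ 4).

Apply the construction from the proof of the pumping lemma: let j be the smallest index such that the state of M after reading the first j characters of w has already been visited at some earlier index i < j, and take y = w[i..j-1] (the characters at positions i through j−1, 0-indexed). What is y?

c

State sequence: 0 -a-> 3 -c-> 1 -c-> 1 -a-> 3 -b-> 3 -c-> 1 -b-> 2 -c-> 0
First repeat at step 3: 1 was already visited.

So i = 2, j = 3, giving x = w[0:2] = ac, y = w[2:3] = c, z = w[3:8] = abcbc.
Check: |xy| = 3 ≤ 4 and |y| = 1 ≥ 1. Reading y takes M from 1 back to 1, so every xyⁱz is accepted.
With |Q| = 4, pigeonhole forces a state repeat no later than step 4; the substring read between the first and second visits to that state can be pumped.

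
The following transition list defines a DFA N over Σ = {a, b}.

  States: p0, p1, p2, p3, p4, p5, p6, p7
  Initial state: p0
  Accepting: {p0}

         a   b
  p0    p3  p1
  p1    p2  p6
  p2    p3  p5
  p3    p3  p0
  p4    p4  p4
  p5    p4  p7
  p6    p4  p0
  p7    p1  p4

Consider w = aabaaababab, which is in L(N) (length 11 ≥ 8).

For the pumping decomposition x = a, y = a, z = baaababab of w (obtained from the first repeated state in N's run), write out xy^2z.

xy^2z = a·a·a·baaababab = aaabaaababab.
Reading y = a takes N from p3 back to p3, so after x·y·y the machine is still in p3, and z then leads to the accepting state p0. Hence aaabaaababab ∈ L(N).

aaabaaababab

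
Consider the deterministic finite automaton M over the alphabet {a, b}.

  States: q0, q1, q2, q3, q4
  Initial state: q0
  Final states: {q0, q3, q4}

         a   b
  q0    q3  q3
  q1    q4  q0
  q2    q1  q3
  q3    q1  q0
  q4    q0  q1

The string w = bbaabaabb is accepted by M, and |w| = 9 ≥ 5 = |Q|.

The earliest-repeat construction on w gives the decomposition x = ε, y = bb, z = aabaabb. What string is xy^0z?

aabaabb

xy⁰z = xz = ε·aabaabb = aabaabb.
Reading y = bb takes M from q0 back to q0, so after x the machine is still in q0, and z then leads to the accepting state q3. Hence aabaabb ∈ L(M).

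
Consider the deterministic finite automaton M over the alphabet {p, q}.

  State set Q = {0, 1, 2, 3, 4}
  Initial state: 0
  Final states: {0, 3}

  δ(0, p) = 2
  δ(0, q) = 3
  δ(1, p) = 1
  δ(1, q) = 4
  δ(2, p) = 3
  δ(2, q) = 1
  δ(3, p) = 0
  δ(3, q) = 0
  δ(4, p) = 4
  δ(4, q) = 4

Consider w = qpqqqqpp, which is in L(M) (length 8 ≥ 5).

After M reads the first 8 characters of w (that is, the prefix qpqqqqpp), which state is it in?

3

State sequence: 0 -q-> 3 -p-> 0 -q-> 3 -q-> 0 -q-> 3 -q-> 0 -p-> 2 -p-> 3

After reading 8 characters, M is in state 3.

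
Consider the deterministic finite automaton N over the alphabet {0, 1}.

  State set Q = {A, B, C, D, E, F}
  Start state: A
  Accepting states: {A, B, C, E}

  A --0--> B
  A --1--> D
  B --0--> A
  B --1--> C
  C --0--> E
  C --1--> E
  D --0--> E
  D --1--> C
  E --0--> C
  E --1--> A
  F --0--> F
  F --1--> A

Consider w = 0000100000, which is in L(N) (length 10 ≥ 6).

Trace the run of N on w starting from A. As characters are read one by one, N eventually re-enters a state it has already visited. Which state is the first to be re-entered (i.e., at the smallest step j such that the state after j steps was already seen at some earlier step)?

Run of N on w = 0 0 0 0 1 0 0 0 0 0:
  step 0: A  (start)
  step 1: B  (read 0: A→B)
  step 2: A  (read 0: B→A)   ← first repeat (A seen earlier)
  step 3: B  (read 0: A→B)
  step 4: A  (read 0: B→A)
  step 5: D  (read 1: A→D)
  step 6: E  (read 0: D→E)
  step 7: C  (read 0: E→C)
  step 8: E  (read 0: C→E)
  step 9: C  (read 0: E→C)
  step 10: E  (read 0: C→E)

The earliest repeat is at step j = 2: N is in A, which it already visited at step i = 0.
Pumping length from the standard proof: p = 6 (the number of states). The repeated state found above gives |xy| = j ≤ 6 and |y| = j − i ≥ 1.

A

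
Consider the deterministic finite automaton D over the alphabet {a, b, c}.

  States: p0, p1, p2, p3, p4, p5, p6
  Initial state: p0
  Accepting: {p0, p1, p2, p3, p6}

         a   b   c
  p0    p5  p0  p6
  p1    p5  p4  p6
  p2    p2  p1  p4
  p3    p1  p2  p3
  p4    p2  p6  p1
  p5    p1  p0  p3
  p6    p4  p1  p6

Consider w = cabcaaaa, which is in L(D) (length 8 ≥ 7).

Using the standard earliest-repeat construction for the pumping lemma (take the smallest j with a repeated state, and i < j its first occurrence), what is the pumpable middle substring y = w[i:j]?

State sequence: p0 -c-> p6 -a-> p4 -b-> p6 -c-> p6 -a-> p4 -a-> p2 -a-> p2 -a-> p2
First repeat at step 3: p6 was already visited.

So i = 1, j = 3, giving x = w[0:1] = c, y = w[1:3] = ab, z = w[3:8] = caaaa.
Check: |xy| = 3 ≤ 7 and |y| = 2 ≥ 1. Reading y takes D from p6 back to p6, so every xyⁱz is accepted.
Pumping length from the standard proof: p = 7 (the number of states). The repeated state found above gives |xy| = j ≤ 7 and |y| = j − i ≥ 1.

ab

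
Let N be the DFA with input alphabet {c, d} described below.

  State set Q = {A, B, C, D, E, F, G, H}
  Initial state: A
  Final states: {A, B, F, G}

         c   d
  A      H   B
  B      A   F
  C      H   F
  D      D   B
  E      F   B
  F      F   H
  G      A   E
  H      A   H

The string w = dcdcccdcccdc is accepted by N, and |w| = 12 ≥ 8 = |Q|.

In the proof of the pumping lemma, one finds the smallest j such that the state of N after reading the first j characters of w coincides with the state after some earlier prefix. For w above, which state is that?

A

Run of N on w = d c d c c c d c c c d c:
  step 0: A  (start)
  step 1: B  (read d: A→B)
  step 2: A  (read c: B→A)   ← first repeat (A seen earlier)
  step 3: B  (read d: A→B)
  step 4: A  (read c: B→A)
  step 5: H  (read c: A→H)
  step 6: A  (read c: H→A)
  step 7: B  (read d: A→B)
  step 8: A  (read c: B→A)
  step 9: H  (read c: A→H)
  step 10: A  (read c: H→A)
  step 11: B  (read d: A→B)
  step 12: A  (read c: B→A)

The earliest repeat is at step j = 2: N is in A, which it already visited at step i = 0.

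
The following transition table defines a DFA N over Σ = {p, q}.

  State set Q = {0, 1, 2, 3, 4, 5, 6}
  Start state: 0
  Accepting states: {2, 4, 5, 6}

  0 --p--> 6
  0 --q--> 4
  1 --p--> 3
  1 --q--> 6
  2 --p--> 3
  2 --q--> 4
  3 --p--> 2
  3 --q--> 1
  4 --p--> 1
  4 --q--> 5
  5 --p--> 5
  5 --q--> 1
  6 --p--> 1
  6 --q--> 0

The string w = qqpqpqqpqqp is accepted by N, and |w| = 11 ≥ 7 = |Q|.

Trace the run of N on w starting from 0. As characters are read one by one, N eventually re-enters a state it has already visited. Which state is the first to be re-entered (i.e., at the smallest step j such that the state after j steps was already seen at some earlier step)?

State sequence: 0 -q-> 4 -q-> 5 -p-> 5 -q-> 1 -p-> 3 -q-> 1 -q-> 6 -p-> 1 -q-> 6 -q-> 0 -p-> 6
First repeat at step 3: 5 was already visited.

The earliest repeat is at step j = 3: N is in 5, which it already visited at step i = 2.
With |Q| = 7, pigeonhole forces a state repeat no later than step 7; the substring read between the first and second visits to that state can be pumped.

5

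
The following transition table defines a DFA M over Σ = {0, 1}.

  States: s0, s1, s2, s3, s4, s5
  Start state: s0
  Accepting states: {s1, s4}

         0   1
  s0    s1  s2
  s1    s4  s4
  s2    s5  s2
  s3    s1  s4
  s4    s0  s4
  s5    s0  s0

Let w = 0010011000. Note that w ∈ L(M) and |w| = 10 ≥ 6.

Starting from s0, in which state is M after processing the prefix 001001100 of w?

s1

Run of M on the first 9 characters of w = 0 0 1 0 0 1 1 0 0:
  step 0: s0  (start)
  step 1: s1  (read 0: s0→s1)
  step 2: s4  (read 0: s1→s4)
  step 3: s4  (read 1: s4→s4)
  step 4: s0  (read 0: s4→s0)
  step 5: s1  (read 0: s0→s1)
  step 6: s4  (read 1: s1→s4)
  step 7: s4  (read 1: s4→s4)
  step 8: s0  (read 0: s4→s0)
  step 9: s1  (read 0: s0→s1)

After reading 9 characters, M is in state s1.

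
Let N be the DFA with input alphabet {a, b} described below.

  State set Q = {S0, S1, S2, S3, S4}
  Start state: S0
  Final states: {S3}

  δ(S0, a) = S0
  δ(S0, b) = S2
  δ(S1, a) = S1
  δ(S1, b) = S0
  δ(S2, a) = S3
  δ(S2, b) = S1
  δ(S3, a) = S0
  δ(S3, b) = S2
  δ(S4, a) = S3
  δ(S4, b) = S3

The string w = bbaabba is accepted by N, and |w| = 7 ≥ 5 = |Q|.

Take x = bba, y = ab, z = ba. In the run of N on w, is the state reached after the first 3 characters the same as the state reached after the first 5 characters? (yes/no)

Run of N on the first 5 characters of w = b b a a b:
  step 0: S0  (start)
  step 1: S2  (read b: S0→S2)
  step 2: S1  (read b: S2→S1)
  step 3: S1  (read a: S1→S1)
  step 4: S1  (read a: S1→S1)
  step 5: S0  (read b: S1→S0)

After x (step 3): S1. After xy (step 5): S0.
They differ (S1 ≠ S0), so y is not a cycle from the state after x; this split is not the one the pumping-lemma construction produces, and pumping y need not keep the string in L(N).

no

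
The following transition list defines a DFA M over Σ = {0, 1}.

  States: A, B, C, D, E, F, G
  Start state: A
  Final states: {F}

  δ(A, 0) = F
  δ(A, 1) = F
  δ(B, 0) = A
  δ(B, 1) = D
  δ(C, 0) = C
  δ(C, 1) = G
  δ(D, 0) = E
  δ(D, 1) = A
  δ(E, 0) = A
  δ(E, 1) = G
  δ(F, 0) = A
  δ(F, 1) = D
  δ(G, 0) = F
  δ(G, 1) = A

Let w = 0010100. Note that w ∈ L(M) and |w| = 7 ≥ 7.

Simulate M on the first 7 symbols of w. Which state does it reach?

F

Run of M on the first 7 characters of w = 0 0 1 0 1 0 0:
  step 0: A  (start)
  step 1: F  (read 0: A→F)
  step 2: A  (read 0: F→A)
  step 3: F  (read 1: A→F)
  step 4: A  (read 0: F→A)
  step 5: F  (read 1: A→F)
  step 6: A  (read 0: F→A)
  step 7: F  (read 0: A→F)

After reading 7 characters, M is in state F.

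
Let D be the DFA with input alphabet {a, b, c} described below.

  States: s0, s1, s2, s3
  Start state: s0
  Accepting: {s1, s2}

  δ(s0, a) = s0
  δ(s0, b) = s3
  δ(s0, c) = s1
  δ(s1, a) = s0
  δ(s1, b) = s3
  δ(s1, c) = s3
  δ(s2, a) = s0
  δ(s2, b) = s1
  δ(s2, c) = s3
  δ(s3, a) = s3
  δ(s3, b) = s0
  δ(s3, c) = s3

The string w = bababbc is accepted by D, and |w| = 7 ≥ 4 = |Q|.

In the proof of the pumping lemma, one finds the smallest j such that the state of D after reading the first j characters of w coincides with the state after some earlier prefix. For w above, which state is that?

s3

State sequence: s0 -b-> s3 -a-> s3 -b-> s0 -a-> s0 -b-> s3 -b-> s0 -c-> s1
First repeat at step 2: s3 was already visited.

The earliest repeat is at step j = 2: D is in s3, which it already visited at step i = 1.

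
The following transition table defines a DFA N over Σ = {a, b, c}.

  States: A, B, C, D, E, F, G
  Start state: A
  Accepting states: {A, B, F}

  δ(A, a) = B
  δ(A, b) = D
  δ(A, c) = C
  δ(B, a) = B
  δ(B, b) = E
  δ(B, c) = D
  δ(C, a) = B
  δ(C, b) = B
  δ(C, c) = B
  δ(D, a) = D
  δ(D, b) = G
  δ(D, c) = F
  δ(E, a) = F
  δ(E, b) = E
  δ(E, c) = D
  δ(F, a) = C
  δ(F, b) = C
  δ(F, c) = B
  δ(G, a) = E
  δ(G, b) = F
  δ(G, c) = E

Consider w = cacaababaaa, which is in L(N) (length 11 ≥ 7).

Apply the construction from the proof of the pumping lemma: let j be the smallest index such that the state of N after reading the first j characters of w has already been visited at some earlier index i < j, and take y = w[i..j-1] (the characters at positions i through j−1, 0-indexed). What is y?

Run of N on w = c a c a a b a b a a a:
  step 0: A  (start)
  step 1: C  (read c: A→C)
  step 2: B  (read a: C→B)
  step 3: D  (read c: B→D)
  step 4: D  (read a: D→D)   ← first repeat (D seen earlier)
  step 5: D  (read a: D→D)
  step 6: G  (read b: D→G)
  step 7: E  (read a: G→E)
  step 8: E  (read b: E→E)
  step 9: F  (read a: E→F)
  step 10: C  (read a: F→C)
  step 11: B  (read a: C→B)

So i = 3, j = 4, giving x = w[0:3] = cac, y = w[3:4] = a, z = w[4:11] = ababaaa.
Check: |xy| = 4 ≤ 7 and |y| = 1 ≥ 1. Reading y takes N from D back to D, so every xyⁱz is accepted.
Since N has 7 states, any run of length ≥ 7 visits 7+1 states, so by pigeonhole some state repeats within the first 7 steps — that repeat gives the pumpable loop.

a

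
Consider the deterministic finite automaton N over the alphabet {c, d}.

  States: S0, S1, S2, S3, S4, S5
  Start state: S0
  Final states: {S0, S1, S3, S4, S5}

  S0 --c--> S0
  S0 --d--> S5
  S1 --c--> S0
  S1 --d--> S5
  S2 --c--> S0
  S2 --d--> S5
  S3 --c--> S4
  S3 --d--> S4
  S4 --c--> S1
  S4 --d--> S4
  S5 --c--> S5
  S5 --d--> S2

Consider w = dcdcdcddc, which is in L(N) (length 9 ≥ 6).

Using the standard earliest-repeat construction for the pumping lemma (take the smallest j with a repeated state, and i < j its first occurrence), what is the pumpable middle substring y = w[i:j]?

c

Run of N on w = d c d c d c d d c:
  step 0: S0  (start)
  step 1: S5  (read d: S0→S5)
  step 2: S5  (read c: S5→S5)   ← first repeat (S5 seen earlier)
  step 3: S2  (read d: S5→S2)
  step 4: S0  (read c: S2→S0)
  step 5: S5  (read d: S0→S5)
  step 6: S5  (read c: S5→S5)
  step 7: S2  (read d: S5→S2)
  step 8: S5  (read d: S2→S5)
  step 9: S5  (read c: S5→S5)

So i = 1, j = 2, giving x = w[0:1] = d, y = w[1:2] = c, z = w[2:9] = dcdcddc.
Check: |xy| = 2 ≤ 6 and |y| = 1 ≥ 1. Reading y takes N from S5 back to S5, so every xyⁱz is accepted.
The DFA has 6 states, so the proof of the pumping lemma guarantees a repeated state among the first 6+1 visited; the segment between the two visits is the pumpable y.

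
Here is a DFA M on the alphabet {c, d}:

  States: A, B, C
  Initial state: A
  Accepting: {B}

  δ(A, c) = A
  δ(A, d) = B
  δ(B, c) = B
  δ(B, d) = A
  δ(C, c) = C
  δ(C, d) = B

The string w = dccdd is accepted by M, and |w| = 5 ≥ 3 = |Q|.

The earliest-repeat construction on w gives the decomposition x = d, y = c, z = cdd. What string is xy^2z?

xy^2z = d·c·c·cdd = dcccdd.
Reading y = c takes M from B back to B, so after x·y·y the machine is still in B, and z then leads to the accepting state B. Hence dcccdd ∈ L(M).

dcccdd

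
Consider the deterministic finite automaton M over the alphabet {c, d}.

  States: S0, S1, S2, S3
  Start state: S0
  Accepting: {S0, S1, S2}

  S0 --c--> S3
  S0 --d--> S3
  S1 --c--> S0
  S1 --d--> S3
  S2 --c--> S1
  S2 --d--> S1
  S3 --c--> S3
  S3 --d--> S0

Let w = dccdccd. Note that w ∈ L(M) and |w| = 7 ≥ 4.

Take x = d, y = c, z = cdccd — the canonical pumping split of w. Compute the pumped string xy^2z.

xy^2z = d·c·c·cdccd = dcccdccd.
Reading y = c takes M from S3 back to S3, so after x·y·y the machine is still in S3, and z then leads to the accepting state S0. Hence dcccdccd ∈ L(M).

dcccdccd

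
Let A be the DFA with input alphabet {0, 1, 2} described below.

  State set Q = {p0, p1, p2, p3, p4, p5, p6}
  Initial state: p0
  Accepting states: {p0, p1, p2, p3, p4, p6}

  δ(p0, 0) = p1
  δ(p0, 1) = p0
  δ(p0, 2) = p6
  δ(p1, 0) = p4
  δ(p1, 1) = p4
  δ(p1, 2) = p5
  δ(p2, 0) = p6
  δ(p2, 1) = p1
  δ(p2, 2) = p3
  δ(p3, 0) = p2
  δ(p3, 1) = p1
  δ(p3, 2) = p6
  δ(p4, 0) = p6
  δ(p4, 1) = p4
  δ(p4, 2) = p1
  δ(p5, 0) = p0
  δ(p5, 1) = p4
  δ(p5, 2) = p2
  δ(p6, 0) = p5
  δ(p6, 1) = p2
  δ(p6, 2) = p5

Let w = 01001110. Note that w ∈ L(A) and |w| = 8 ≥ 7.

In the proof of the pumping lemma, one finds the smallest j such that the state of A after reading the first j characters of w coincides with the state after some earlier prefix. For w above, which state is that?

State sequence: p0 -0-> p1 -1-> p4 -0-> p6 -0-> p5 -1-> p4 -1-> p4 -1-> p4 -0-> p6
First repeat at step 5: p4 was already visited.

The earliest repeat is at step j = 5: A is in p4, which it already visited at step i = 2.
Since A has 7 states, any run of length ≥ 7 visits 7+1 states, so by pigeonhole some state repeats within the first 7 steps — that repeat gives the pumpable loop.

p4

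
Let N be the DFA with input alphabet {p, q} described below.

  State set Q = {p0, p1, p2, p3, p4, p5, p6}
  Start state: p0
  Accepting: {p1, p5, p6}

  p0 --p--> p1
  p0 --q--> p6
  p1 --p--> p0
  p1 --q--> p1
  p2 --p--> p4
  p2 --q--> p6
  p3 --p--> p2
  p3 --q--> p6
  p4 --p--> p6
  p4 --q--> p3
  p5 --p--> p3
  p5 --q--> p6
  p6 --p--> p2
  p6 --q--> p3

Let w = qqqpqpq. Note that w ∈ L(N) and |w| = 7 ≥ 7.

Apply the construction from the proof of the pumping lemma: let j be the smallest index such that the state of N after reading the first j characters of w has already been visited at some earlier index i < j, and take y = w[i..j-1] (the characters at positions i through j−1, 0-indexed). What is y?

Run of N on w = q q q p q p q:
  step 0: p0  (start)
  step 1: p6  (read q: p0→p6)
  step 2: p3  (read q: p6→p3)
  step 3: p6  (read q: p3→p6)   ← first repeat (p6 seen earlier)
  step 4: p2  (read p: p6→p2)
  step 5: p6  (read q: p2→p6)
  step 6: p2  (read p: p6→p2)
  step 7: p6  (read q: p2→p6)

So i = 1, j = 3, giving x = w[0:1] = q, y = w[1:3] = qq, z = w[3:7] = pqpq.
Check: |xy| = 3 ≤ 7 and |y| = 2 ≥ 1. Reading y takes N from p6 back to p6, so every xyⁱz is accepted.
Pumping length from the standard proof: p = 7 (the number of states). The repeated state found above gives |xy| = j ≤ 7 and |y| = j − i ≥ 1.

qq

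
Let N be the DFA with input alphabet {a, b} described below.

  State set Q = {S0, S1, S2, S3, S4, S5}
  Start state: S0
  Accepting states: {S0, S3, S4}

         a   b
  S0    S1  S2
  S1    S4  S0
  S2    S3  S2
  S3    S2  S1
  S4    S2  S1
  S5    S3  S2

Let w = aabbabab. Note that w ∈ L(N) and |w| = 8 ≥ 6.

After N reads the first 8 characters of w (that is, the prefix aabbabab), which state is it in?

S0

Run of N on the first 8 characters of w = a a b b a b a b:
  step 0: S0  (start)
  step 1: S1  (read a: S0→S1)
  step 2: S4  (read a: S1→S4)
  step 3: S1  (read b: S4→S1)
  step 4: S0  (read b: S1→S0)
  step 5: S1  (read a: S0→S1)
  step 6: S0  (read b: S1→S0)
  step 7: S1  (read a: S0→S1)
  step 8: S0  (read b: S1→S0)

After reading 8 characters, N is in state S0.
(This kind of state-tracing is the core of the pumping-lemma construction: with 6 states, pigeonhole forces a repeat within the first 6 steps.)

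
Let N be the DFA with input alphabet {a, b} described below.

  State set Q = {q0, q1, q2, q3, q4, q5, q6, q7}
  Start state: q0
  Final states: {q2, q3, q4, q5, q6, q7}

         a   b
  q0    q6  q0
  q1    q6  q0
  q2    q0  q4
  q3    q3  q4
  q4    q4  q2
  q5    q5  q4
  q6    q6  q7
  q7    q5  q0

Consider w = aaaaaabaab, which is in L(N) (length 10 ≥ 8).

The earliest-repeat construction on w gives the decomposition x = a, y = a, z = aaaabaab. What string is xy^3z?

aaaaaaaabaab

xy^3z = a·a·a·a·aaaabaab = aaaaaaaabaab.
Reading y = a takes N from q6 back to q6, so after x·y·y·y the machine is still in q6, and z then leads to the accepting state q4. Hence aaaaaaaabaab ∈ L(N).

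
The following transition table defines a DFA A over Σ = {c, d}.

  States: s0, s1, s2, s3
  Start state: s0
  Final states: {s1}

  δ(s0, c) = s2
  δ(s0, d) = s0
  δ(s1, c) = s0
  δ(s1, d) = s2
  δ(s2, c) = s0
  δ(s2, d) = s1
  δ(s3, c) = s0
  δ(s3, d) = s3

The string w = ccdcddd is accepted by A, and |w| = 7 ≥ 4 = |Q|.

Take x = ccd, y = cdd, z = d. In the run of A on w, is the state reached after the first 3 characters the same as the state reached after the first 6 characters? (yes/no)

no

Run of A on the first 6 characters of w = c c d c d d:
  step 0: s0  (start)
  step 1: s2  (read c: s0→s2)
  step 2: s0  (read c: s2→s0)
  step 3: s0  (read d: s0→s0)
  step 4: s2  (read c: s0→s2)
  step 5: s1  (read d: s2→s1)
  step 6: s2  (read d: s1→s2)

After x (step 3): s0. After xy (step 6): s2.
They differ (s0 ≠ s2), so y is not a cycle from the state after x; this split is not the one the pumping-lemma construction produces, and pumping y need not keep the string in L(A).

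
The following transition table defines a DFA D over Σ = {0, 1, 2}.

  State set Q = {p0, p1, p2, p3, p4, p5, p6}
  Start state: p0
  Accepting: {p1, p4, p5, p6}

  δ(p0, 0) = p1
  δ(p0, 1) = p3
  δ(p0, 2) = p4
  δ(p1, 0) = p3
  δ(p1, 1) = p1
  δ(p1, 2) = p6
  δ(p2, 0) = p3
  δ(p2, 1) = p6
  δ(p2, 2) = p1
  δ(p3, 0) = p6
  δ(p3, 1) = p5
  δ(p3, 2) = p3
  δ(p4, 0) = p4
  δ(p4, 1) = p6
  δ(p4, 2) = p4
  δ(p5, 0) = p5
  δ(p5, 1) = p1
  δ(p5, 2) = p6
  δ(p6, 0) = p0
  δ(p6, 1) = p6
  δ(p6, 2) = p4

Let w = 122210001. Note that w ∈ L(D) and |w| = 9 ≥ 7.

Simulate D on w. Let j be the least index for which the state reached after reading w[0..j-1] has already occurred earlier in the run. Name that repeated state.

p3

State sequence: p0 -1-> p3 -2-> p3 -2-> p3 -2-> p3 -1-> p5 -0-> p5 -0-> p5 -0-> p5 -1-> p1
First repeat at step 2: p3 was already visited.

The earliest repeat is at step j = 2: D is in p3, which it already visited at step i = 1.
Since D has 7 states, any run of length ≥ 7 visits 7+1 states, so by pigeonhole some state repeats within the first 7 steps — that repeat gives the pumpable loop.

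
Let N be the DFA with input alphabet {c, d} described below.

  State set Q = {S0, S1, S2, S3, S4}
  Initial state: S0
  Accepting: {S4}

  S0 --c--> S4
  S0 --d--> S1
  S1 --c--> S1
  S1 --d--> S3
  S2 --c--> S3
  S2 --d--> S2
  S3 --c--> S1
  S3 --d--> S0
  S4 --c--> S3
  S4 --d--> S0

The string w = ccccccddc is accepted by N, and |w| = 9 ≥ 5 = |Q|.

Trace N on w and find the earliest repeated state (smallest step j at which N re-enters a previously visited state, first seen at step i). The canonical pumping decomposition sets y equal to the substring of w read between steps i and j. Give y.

c

State sequence: S0 -c-> S4 -c-> S3 -c-> S1 -c-> S1 -c-> S1 -c-> S1 -d-> S3 -d-> S0 -c-> S4
First repeat at step 4: S1 was already visited.

So i = 3, j = 4, giving x = w[0:3] = ccc, y = w[3:4] = c, z = w[4:9] = ccddc.
Check: |xy| = 4 ≤ 5 and |y| = 1 ≥ 1. Reading y takes N from S1 back to S1, so every xyⁱz is accepted.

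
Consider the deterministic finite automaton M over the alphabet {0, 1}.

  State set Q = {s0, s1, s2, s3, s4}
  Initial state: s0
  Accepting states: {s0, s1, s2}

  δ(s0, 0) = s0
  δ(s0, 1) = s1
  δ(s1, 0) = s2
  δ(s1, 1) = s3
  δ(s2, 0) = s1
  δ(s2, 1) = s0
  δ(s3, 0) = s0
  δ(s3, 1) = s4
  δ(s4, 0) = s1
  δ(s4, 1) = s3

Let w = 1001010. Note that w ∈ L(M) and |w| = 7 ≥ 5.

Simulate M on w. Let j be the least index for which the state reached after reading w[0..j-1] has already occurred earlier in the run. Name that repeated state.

State sequence: s0 -1-> s1 -0-> s2 -0-> s1 -1-> s3 -0-> s0 -1-> s1 -0-> s2
First repeat at step 3: s1 was already visited.

The earliest repeat is at step j = 3: M is in s1, which it already visited at step i = 1.

s1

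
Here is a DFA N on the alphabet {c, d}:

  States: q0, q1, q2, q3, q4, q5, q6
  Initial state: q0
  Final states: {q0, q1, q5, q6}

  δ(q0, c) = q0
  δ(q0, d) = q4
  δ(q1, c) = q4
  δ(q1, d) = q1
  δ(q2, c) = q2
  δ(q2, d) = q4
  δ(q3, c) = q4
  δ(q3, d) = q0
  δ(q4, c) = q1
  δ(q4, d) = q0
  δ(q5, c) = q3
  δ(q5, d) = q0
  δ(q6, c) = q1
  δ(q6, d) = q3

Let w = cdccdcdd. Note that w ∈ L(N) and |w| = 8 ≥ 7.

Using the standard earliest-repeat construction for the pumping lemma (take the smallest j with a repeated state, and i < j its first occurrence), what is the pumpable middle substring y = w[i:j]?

State sequence: q0 -c-> q0 -d-> q4 -c-> q1 -c-> q4 -d-> q0 -c-> q0 -d-> q4 -d-> q0
First repeat at step 1: q0 was already visited.

So i = 0, j = 1, giving x = w[0:0] = ε, y = w[0:1] = c, z = w[1:8] = dccdcdd.
Check: |xy| = 1 ≤ 7 and |y| = 1 ≥ 1. Reading y takes N from q0 back to q0, so every xyⁱz is accepted.
Since N has 7 states, any run of length ≥ 7 visits 7+1 states, so by pigeonhole some state repeats within the first 7 steps — that repeat gives the pumpable loop.

c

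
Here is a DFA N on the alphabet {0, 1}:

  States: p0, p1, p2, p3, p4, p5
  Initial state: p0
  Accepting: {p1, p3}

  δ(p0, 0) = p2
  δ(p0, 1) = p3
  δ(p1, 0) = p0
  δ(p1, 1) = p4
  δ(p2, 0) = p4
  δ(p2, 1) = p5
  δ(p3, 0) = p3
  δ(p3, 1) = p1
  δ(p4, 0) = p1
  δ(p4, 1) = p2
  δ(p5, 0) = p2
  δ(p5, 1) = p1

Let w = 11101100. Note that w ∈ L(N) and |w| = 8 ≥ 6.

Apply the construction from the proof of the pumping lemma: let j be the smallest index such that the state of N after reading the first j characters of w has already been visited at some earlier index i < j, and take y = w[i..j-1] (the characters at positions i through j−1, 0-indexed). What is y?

10

Run of N on w = 1 1 1 0 1 1 0 0:
  step 0: p0  (start)
  step 1: p3  (read 1: p0→p3)
  step 2: p1  (read 1: p3→p1)
  step 3: p4  (read 1: p1→p4)
  step 4: p1  (read 0: p4→p1)   ← first repeat (p1 seen earlier)
  step 5: p4  (read 1: p1→p4)
  step 6: p2  (read 1: p4→p2)
  step 7: p4  (read 0: p2→p4)
  step 8: p1  (read 0: p4→p1)

So i = 2, j = 4, giving x = w[0:2] = 11, y = w[2:4] = 10, z = w[4:8] = 1100.
Check: |xy| = 4 ≤ 6 and |y| = 2 ≥ 1. Reading y takes N from p1 back to p1, so every xyⁱz is accepted.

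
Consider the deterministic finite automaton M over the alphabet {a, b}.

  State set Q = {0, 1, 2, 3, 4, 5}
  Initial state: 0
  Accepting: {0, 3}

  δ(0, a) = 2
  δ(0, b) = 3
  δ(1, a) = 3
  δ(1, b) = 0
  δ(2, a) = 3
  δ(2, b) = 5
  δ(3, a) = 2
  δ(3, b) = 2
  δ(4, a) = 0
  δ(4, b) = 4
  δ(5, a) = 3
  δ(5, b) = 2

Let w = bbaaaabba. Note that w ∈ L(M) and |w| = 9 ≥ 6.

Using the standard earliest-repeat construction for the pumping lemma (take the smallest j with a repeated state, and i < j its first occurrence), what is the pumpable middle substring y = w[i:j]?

ba

Run of M on w = b b a a a a b b a:
  step 0: 0  (start)
  step 1: 3  (read b: 0→3)
  step 2: 2  (read b: 3→2)
  step 3: 3  (read a: 2→3)   ← first repeat (3 seen earlier)
  step 4: 2  (read a: 3→2)
  step 5: 3  (read a: 2→3)
  step 6: 2  (read a: 3→2)
  step 7: 5  (read b: 2→5)
  step 8: 2  (read b: 5→2)
  step 9: 3  (read a: 2→3)

So i = 1, j = 3, giving x = w[0:1] = b, y = w[1:3] = ba, z = w[3:9] = aaabba.
Check: |xy| = 3 ≤ 6 and |y| = 2 ≥ 1. Reading y takes M from 3 back to 3, so every xyⁱz is accepted.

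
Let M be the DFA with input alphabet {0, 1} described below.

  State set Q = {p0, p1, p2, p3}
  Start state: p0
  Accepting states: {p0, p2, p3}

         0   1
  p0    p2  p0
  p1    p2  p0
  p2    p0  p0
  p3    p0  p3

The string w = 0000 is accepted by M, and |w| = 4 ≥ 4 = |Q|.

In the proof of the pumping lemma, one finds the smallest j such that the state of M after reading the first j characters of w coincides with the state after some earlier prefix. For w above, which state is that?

p0

State sequence: p0 -0-> p2 -0-> p0 -0-> p2 -0-> p0
First repeat at step 2: p0 was already visited.

The earliest repeat is at step j = 2: M is in p0, which it already visited at step i = 0.
Pumping length from the standard proof: p = 4 (the number of states). The repeated state found above gives |xy| = j ≤ 4 and |y| = j − i ≥ 1.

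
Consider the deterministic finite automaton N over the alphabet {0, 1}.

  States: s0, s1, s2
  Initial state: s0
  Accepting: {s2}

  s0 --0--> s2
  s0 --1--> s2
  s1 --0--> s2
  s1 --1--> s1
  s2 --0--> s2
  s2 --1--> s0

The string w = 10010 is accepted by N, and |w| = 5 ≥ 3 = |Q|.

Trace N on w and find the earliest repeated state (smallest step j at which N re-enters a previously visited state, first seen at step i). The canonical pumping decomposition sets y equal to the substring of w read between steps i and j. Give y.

0

Run of N on w = 1 0 0 1 0:
  step 0: s0  (start)
  step 1: s2  (read 1: s0→s2)
  step 2: s2  (read 0: s2→s2)   ← first repeat (s2 seen earlier)
  step 3: s2  (read 0: s2→s2)
  step 4: s0  (read 1: s2→s0)
  step 5: s2  (read 0: s0→s2)

So i = 1, j = 2, giving x = w[0:1] = 1, y = w[1:2] = 0, z = w[2:5] = 010.
Check: |xy| = 2 ≤ 3 and |y| = 1 ≥ 1. Reading y takes N from s2 back to s2, so every xyⁱz is accepted.
Since N has 3 states, any run of length ≥ 3 visits 3+1 states, so by pigeonhole some state repeats within the first 3 steps — that repeat gives the pumpable loop.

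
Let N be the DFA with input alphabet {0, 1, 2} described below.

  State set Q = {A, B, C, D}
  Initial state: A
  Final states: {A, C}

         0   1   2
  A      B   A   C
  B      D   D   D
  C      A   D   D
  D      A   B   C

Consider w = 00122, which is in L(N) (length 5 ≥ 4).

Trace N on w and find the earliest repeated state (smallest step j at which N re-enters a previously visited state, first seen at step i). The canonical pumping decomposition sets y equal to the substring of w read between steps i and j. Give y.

01

State sequence: A -0-> B -0-> D -1-> B -2-> D -2-> C
First repeat at step 3: B was already visited.

So i = 1, j = 3, giving x = w[0:1] = 0, y = w[1:3] = 01, z = w[3:5] = 22.
Check: |xy| = 3 ≤ 4 and |y| = 2 ≥ 1. Reading y takes N from B back to B, so every xyⁱz is accepted.
Pumping length from the standard proof: p = 4 (the number of states). The repeated state found above gives |xy| = j ≤ 4 and |y| = j − i ≥ 1.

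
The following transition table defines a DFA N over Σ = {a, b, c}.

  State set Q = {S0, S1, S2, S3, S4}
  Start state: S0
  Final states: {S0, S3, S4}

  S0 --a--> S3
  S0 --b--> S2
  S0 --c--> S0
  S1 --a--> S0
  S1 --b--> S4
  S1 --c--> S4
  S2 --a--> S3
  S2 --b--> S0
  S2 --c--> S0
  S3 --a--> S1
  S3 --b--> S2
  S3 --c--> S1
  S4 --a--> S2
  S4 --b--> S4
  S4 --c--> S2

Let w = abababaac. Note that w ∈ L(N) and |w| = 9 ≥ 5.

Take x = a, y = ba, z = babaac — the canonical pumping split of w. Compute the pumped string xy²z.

ababababaac

xy^2z = a·ba·ba·babaac = ababababaac.
Reading y = ba takes N from S3 back to S3, so after x·y·y the machine is still in S3, and z then leads to the accepting state S4. Hence ababababaac ∈ L(N).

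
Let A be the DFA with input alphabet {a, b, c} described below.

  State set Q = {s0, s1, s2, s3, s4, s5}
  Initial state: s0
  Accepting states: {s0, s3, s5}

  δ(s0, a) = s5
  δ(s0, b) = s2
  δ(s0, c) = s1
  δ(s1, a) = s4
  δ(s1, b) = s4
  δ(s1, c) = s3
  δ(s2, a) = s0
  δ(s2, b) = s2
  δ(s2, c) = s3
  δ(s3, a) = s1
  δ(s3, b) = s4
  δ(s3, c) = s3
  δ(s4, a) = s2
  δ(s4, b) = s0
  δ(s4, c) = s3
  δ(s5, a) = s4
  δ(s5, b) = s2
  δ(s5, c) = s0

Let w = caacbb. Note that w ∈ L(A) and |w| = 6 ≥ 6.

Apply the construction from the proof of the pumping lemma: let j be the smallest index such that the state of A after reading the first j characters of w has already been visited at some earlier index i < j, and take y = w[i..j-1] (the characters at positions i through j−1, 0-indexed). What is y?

acb

State sequence: s0 -c-> s1 -a-> s4 -a-> s2 -c-> s3 -b-> s4 -b-> s0
First repeat at step 5: s4 was already visited.

So i = 2, j = 5, giving x = w[0:2] = ca, y = w[2:5] = acb, z = w[5:6] = b.
Check: |xy| = 5 ≤ 6 and |y| = 3 ≥ 1. Reading y takes A from s4 back to s4, so every xyⁱz is accepted.
The DFA has 6 states, so the proof of the pumping lemma guarantees a repeated state among the first 6+1 visited; the segment between the two visits is the pumpable y.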